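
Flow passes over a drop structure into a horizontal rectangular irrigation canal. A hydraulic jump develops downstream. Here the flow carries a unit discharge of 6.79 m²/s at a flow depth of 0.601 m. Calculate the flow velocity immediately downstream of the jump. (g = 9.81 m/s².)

V₁ = q/y₁ = 6.79/0.601 = 11.3 m/s. Fr₁ = V₁/√(g·y₁) = 11.3/√(9.81×0.601) = 4.65.
Bélanger equation: y₂/y₁ = ½[√(1 + 8Fr₁²) − 1] = ½[√174.2 − 1] = 6.10.
y₂ = 6.10 × 0.601 = 3.67 m.
V₂ = q/y₂ = 6.79/3.67 = 1.85 m/s.

V₂ = 1.85 m/s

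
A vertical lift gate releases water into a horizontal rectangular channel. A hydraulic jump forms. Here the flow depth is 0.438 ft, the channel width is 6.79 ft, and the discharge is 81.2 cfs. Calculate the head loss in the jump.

ΔE = 7.60 ft

q = Q/b = 81.2/6.79 = 12.0 ft²/s; V₁ = q/y₁ = 27.3 ft/s. Fr₁ = V₁/√(g·y₁) = 7.27.
Bélanger equation: y₂/y₁ = ½[√(1 + 8Fr₁²) − 1] = ½[√423.8 − 1] = 9.79.
y₂ = 9.79 × 0.438 = 4.29 ft.
Head loss: ΔE = (y₂ − y₁)³/(4y₁y₂) = (4.29 − 0.438)³/(4×0.438×4.29) = 57.1/7.52 = 7.60 ft.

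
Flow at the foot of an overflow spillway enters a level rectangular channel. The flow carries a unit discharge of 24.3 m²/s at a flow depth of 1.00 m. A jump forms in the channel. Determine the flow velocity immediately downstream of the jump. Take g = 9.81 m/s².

V₁ = q/y₁ = 24.3/1.00 = 24.3 m/s. Fr₁ = V₁/√(g·y₁) = 24.3/√(9.81×1.00) = 7.76.
Bélanger equation: y₂/y₁ = ½[√(1 + 8Fr₁²) − 1] = ½[√482.5 − 1] = 10.5.
y₂ = 10.5 × 1.00 = 10.5 m.
V₂ = q/y₂ = 24.3/10.5 = 2.32 m/s.

V₂ = 2.32 m/s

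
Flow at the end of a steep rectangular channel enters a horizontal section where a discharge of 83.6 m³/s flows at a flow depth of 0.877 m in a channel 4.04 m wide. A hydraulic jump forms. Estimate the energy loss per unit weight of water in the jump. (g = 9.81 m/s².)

ΔE = 19.5 m

q = Q/b = 83.6/4.04 = 20.7 m²/s; V₁ = q/y₁ = 23.6 m/s. Fr₁ = V₁/√(g·y₁) = 8.04.
From the momentum equation for a rectangular channel, y₂/y₁ = ½[√(1 + 8Fr₁²) − 1] = ½[√518.7 − 1] = 10.9.
y₂ = 10.9 × 0.877 = 9.55 m.
Head loss: ΔE = (y₂ − y₁)³/(4y₁y₂) = (9.55 − 0.877)³/(4×0.877×9.55) = 652/33.5 = 19.5 m.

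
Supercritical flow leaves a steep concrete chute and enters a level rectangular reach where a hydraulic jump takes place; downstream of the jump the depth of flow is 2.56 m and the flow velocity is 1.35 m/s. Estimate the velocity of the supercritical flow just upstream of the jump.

V₁ = 10.5 m/s

Fr₂ = V₂/√(g·y₂) = 1.35/√(9.81×2.56) = 0.269.
The Bélanger relation is symmetric: y₁/y₂ = ½[√(1 + 8Fr₂²) − 1] = ½[√1.581 − 1] = 0.129.
y₁ = 0.129 × 2.56 = 0.329 m.
V₁ = q/y₁ = 3.46/0.329 = 10.5 m/s.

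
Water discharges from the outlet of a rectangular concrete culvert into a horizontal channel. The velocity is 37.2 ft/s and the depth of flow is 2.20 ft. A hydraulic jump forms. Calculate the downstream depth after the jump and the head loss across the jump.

Fr₁ = V₁/√(g·y₁) = 37.2/√(32.2×2.20) = 4.42.
By Bélanger, y₂/y₁ = ½[√(1 + 8Fr₁²) − 1] = ½[√157.3 − 1] = 5.77.
y₂ = 5.77 × 2.20 = 12.7 ft.
Head loss: ΔE = (y₂ − y₁)³/(4y₁y₂) = (12.7 − 2.20)³/(4×2.20×12.7) = 1156/112 = 10.3 ft.

y₂ = 12.7 ft; ΔE = 10.3 ft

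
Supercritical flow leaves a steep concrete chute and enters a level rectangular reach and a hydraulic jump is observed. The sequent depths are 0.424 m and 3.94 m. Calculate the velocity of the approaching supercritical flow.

V₁ = 14.1 m/s

For a rectangular channel the momentum equation gives q² = ½·g·y₁·y₂·(y₁ + y₂) = ½×9.81×0.424×3.94×4.36 = 35.8.
q = √35.8 = 5.98 m²/s.
V₁ = q/y₁ = 5.98/0.424 = 14.1 m/s.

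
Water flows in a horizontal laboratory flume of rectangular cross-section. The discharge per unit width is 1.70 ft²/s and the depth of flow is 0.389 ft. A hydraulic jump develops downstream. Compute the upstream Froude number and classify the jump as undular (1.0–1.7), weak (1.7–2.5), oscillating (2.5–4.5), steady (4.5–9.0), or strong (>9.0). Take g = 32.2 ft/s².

V₁ = q/y₁ = 1.70/0.389 = 4.37 ft/s. Fr₁ = V₁/√(g·y₁) = 4.37/√(32.2×0.389) = 1.23.
Fr₁ = 1.23 lies in the undular range.

Fr₁ = 1.23; undular jump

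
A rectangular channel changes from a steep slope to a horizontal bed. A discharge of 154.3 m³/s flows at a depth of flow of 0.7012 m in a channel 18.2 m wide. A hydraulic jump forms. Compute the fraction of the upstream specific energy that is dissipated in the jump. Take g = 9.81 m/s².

ΔE/E₁ = 0.456 (45.6%)

q = Q/b = 154.3/18.2 = 8.478 m²/s; V₁ = q/y₁ = 12.09 m/s. Fr₁ = V₁/√(g·y₁) = 4.610.
Sequent-depth ratio: y₂/y₁ = ½[√(1 + 8Fr₁²) − 1] = ½[√171.01 − 1] = 6.039.
y₂ = 6.039 × 0.7012 = 4.234 m.
E₁ = y₁ + V₁²/2g = 8.152 m. ΔE = (y₂ − y₁)³/(4y₁y₂) = 3.713 m. ΔE/E₁ = 3.713/8.152 = 0.456.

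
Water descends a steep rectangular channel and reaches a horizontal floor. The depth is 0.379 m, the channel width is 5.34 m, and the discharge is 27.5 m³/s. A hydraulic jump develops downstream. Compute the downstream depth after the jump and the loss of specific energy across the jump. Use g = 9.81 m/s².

y₂ = 3.59 m; ΔE = 6.09 m

q = Q/b = 27.5/5.34 = 5.15 m²/s; V₁ = q/y₁ = 13.6 m/s. Fr₁ = V₁/√(g·y₁) = 7.05.
By Bélanger, y₂/y₁ = ½[√(1 + 8Fr₁²) − 1] = ½[√398.3 − 1] = 9.48.
y₂ = 9.48 × 0.379 = 3.59 m.
Head loss: ΔE = (y₂ − y₁)³/(4y₁y₂) = (3.59 − 0.379)³/(4×0.379×3.59) = 33.2/5.45 = 6.09 m.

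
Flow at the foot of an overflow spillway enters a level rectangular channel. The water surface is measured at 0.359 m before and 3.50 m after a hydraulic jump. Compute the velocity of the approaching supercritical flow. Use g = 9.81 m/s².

For a rectangular channel the momentum equation gives q² = ½·g·y₁·y₂·(y₁ + y₂) = ½×9.81×0.359×3.50×3.86 = 23.8.
q = √23.8 = 4.88 m²/s.
V₁ = q/y₁ = 4.88/0.359 = 13.6 m/s.

V₁ = 13.6 m/s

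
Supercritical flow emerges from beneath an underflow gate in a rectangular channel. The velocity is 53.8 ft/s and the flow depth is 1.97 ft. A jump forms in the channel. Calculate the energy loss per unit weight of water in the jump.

ΔE = 28.5 ft

Fr₁ = V₁/√(g·y₁) = 53.8/√(32.2×1.97) = 6.75.
From the momentum equation for a rectangular channel, y₂/y₁ = ½[√(1 + 8Fr₁²) − 1] = ½[√366.0 − 1] = 9.07.
y₂ = 9.07 × 1.97 = 17.9 ft.
q = V₁·y₁ = 53.8 × 1.97 = 106 ft²/s. V₂ = q/y₂ = 106/17.9 = 5.93 ft/s. E₁ = y₁ + V₁²/2g = 46.9 ft; E₂ = y₂ + V₂²/2g = 18.4 ft. ΔE = E₁ − E₂ = 28.5 ft.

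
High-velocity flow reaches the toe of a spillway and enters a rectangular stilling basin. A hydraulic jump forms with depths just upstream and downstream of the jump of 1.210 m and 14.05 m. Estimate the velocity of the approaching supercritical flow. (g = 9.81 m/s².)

V₁ = 29.48 m/s

For a rectangular channel the momentum equation gives q² = ½·g·y₁·y₂·(y₁ + y₂) = ½×9.81×1.210×14.05×15.26 = 1272.
q = √1272 = 35.67 m²/s.
V₁ = q/y₁ = 35.67/1.210 = 29.48 m/s.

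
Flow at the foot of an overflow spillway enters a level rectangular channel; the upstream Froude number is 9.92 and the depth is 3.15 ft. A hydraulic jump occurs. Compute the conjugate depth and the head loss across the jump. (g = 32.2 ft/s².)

Fr₁ = 9.92 (given).
Conjugate-depth relation: y₂/y₁ = ½[√(1 + 8Fr₁²) − 1] = ½[√788.3 − 1] = 13.5.
y₂ = 13.5 × 3.15 = 42.6 ft.
V₁ = Fr₁·√(g·y₁) = 9.92×√(32.2×3.15) = 99.9 ft/s; q = V₁·y₁ = 315 ft²/s. V₂ = q/y₂ = 315/42.6 = 7.38 ft/s. E₁ = y₁ + V₁²/2g = 158 ft; E₂ = y₂ + V₂²/2g = 43.5 ft. ΔE = E₁ − E₂ = 115 ft.

y₂ = 42.6 ft; ΔE = 115 ft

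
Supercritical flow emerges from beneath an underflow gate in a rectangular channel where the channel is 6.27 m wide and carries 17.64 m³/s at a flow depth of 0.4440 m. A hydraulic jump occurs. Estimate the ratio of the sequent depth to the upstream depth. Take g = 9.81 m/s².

y₂/y₁ = 3.823

q = Q/b = 17.64/6.27 = 2.813 m²/s; V₁ = q/y₁ = 6.336 m/s. Fr₁ = V₁/√(g·y₁) = 3.036.
Sequent-depth ratio: y₂/y₁ = ½[√(1 + 8Fr₁²) − 1] = ½[√74.745 − 1] = 3.823.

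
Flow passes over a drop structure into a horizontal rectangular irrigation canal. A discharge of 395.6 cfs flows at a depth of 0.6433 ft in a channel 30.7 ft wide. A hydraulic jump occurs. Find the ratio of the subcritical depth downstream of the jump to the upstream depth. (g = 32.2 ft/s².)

q = Q/b = 395.6/30.7 = 12.89 ft²/s; V₁ = q/y₁ = 20.03 ft/s. Fr₁ = V₁/√(g·y₁) = 4.401.
By Bélanger, y₂/y₁ = ½[√(1 + 8Fr₁²) − 1] = ½[√155.96 − 1] = 5.744.

y₂/y₁ = 5.744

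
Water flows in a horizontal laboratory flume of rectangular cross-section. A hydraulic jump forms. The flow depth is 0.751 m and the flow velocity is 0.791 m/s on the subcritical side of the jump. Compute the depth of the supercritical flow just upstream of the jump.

Fr₂ = V₂/√(g·y₂) = 0.791/√(9.81×0.751) = 0.291.
The Bélanger relation is symmetric: y₁/y₂ = ½[√(1 + 8Fr₂²) − 1] = ½[√1.679 − 1] = 0.148.
y₁ = 0.148 × 0.751 = 0.111 m.

y₁ = 0.111 m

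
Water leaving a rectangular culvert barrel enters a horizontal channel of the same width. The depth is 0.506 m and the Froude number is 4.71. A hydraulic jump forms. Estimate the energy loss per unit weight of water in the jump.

ΔE = 2.84 m

Fr₁ = 4.71 (given).
Sequent-depth ratio: y₂/y₁ = ½[√(1 + 8Fr₁²) − 1] = ½[√178.5 − 1] = 6.18.
y₂ = 6.18 × 0.506 = 3.13 m.
Head loss: ΔE = (y₂ − y₁)³/(4y₁y₂) = (3.13 − 0.506)³/(4×0.506×3.13) = 18.0/6.33 = 2.84 m.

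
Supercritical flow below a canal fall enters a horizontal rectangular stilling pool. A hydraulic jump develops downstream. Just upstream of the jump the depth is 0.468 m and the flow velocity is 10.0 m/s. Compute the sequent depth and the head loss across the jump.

y₂ = 2.86 m; ΔE = 2.56 m

Fr₁ = V₁/√(g·y₁) = 10.0/√(9.81×0.468) = 4.67.
Bélanger equation: y₂/y₁ = ½[√(1 + 8Fr₁²) − 1] = ½[√175.3 − 1] = 6.12.
y₂ = 6.12 × 0.468 = 2.86 m.
Head loss: ΔE = (y₂ − y₁)³/(4y₁y₂) = (2.86 − 0.468)³/(4×0.468×2.86) = 13.8/5.36 = 2.56 m.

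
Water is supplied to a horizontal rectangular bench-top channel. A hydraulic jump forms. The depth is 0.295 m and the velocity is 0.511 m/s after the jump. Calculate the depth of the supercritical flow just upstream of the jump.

Fr₂ = V₂/√(g·y₂) = 0.511/√(9.81×0.295) = 0.300.
From the momentum equation (using Fr₂), y₁/y₂ = ½[√(1 + 8Fr₂²) − 1] = ½[√1.722 − 1] = 0.156.
y₁ = 0.156 × 0.295 = 0.0460 m.

y₁ = 0.0460 m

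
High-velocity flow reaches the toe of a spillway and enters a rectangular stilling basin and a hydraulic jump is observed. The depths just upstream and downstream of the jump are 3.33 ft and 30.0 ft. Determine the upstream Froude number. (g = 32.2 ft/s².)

Fr₁ = 6.71

For a rectangular channel the momentum equation gives q² = ½·g·y₁·y₂·(y₁ + y₂) = ½×32.2×3.33×30.0×33.3 = 53608.
q = √53608 = 232 ft²/s.
V₁ = q/y₁ = 69.5 ft/s; Fr₁ = V₁/√(g·y₁) = 6.71.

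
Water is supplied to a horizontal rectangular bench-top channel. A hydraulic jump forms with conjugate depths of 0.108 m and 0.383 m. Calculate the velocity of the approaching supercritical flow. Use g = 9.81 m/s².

For a rectangular channel the momentum equation gives q² = ½·g·y₁·y₂·(y₁ + y₂) = ½×9.81×0.108×0.383×0.491 = 0.0996.
q = √0.0996 = 0.316 m²/s.
V₁ = q/y₁ = 0.316/0.108 = 2.92 m/s.

V₁ = 2.92 m/s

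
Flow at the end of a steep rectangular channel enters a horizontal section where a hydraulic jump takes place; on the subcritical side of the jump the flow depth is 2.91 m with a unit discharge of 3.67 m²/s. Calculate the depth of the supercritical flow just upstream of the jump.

y₁ = 0.294 m

V₂ = q/y₂ = 3.67/2.91 = 1.26 m/s; Fr₂ = V₂/√(g·y₂) = 0.236.
The Bélanger relation is symmetric: y₁/y₂ = ½[√(1 + 8Fr₂²) − 1] = ½[√1.446 − 1] = 0.101.
y₁ = 0.101 × 2.91 = 0.294 m.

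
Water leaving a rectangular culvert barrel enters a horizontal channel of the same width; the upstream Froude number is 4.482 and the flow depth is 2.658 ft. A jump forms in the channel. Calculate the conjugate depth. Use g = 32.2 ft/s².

Fr₁ = 4.482 (given).
From the momentum equation for a rectangular channel, y₂/y₁ = ½[√(1 + 8Fr₁²) − 1] = ½[√161.71 − 1] = 5.858.
y₂ = 5.858 × 2.658 = 15.57 ft.

y₂ = 15.57 ft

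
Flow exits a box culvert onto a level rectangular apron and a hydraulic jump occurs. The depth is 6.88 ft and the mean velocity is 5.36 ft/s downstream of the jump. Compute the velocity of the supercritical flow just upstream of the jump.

Fr₂ = V₂/√(g·y₂) = 5.36/√(32.2×6.88) = 0.360.
Since the conjugate-depth ratio holds either way, y₁/y₂ = ½[√(1 + 8Fr₂²) − 1] = ½[√2.037 − 1] = 0.214.
y₁ = 0.214 × 6.88 = 1.47 ft.
V₁ = q/y₁ = 36.9/1.47 = 25.1 ft/s.

V₁ = 25.1 ft/s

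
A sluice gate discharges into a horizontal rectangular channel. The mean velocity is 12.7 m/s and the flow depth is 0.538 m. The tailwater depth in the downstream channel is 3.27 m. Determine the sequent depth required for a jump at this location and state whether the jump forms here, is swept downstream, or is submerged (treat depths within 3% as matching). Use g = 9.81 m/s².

y₂ = 3.95 m; the jump is swept downstream

Fr₁ = V₁/√(g·y₁) = 12.7/√(9.81×0.538) = 5.53.
Sequent-depth ratio: y₂/y₁ = ½[√(1 + 8Fr₁²) − 1] = ½[√245.5 − 1] = 7.33.
y₂ = 7.33 × 0.538 = 3.95 m.
Tailwater y_tw = 3.27 m: y_tw < y₂, so the jump is swept downstream.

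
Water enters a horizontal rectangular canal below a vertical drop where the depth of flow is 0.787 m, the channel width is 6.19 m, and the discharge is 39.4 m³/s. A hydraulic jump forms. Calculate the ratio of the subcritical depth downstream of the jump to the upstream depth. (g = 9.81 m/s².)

q = Q/b = 39.4/6.19 = 6.37 m²/s; V₁ = q/y₁ = 8.09 m/s. Fr₁ = V₁/√(g·y₁) = 2.91.
By Bélanger, y₂/y₁ = ½[√(1 + 8Fr₁²) − 1] = ½[√68.78 − 1] = 3.65.

y₂/y₁ = 3.65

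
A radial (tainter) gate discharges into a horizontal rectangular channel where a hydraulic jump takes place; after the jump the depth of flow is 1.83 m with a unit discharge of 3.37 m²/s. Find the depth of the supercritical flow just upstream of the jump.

V₂ = q/y₂ = 3.37/1.83 = 1.84 m/s; Fr₂ = V₂/√(g·y₂) = 0.435.
Since the conjugate-depth ratio holds either way, y₁/y₂ = ½[√(1 + 8Fr₂²) − 1] = ½[√2.511 − 1] = 0.292.
y₁ = 0.292 × 1.83 = 0.535 m.

y₁ = 0.535 m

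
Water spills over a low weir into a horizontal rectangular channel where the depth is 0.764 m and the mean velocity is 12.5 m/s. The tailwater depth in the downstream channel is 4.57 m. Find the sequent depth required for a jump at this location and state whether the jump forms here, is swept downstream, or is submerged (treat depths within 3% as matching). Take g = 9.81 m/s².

y₂ = 4.57 m; the jump forms here

Fr₁ = V₁/√(g·y₁) = 12.5/√(9.81×0.764) = 4.57.
Conjugate-depth relation: y₂/y₁ = ½[√(1 + 8Fr₁²) − 1] = ½[√167.8 − 1] = 5.98.
y₂ = 5.98 × 0.764 = 4.57 m.
Tailwater y_tw = 4.57 m: y_tw ≈ y₂, so the jump forms here.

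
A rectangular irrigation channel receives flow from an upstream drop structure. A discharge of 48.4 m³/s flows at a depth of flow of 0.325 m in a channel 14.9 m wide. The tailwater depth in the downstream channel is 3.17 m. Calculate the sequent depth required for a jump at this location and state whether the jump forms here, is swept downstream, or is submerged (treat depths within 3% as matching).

q = Q/b = 48.4/14.9 = 3.25 m²/s; V₁ = q/y₁ = 9.99 m/s. Fr₁ = V₁/√(g·y₁) = 5.60.
Sequent-depth ratio: y₂/y₁ = ½[√(1 + 8Fr₁²) − 1] = ½[√251.7 − 1] = 7.43.
y₂ = 7.43 × 0.325 = 2.42 m.
Tailwater y_tw = 3.17 m: y_tw > y₂, so the jump is submerged.

y₂ = 2.42 m; the jump is submerged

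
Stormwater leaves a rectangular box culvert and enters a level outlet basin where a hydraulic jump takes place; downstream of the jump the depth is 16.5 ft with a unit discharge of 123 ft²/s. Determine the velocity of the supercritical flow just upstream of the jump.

V₂ = q/y₂ = 123/16.5 = 7.45 ft/s; Fr₂ = V₂/√(g·y₂) = 0.323.
Applying the sequent-depth relation in reverse, y₁/y₂ = ½[√(1 + 8Fr₂²) − 1] = ½[√1.837 − 1] = 0.178.
y₁ = 0.178 × 16.5 = 2.93 ft.
V₁ = q/y₁ = 123/2.93 = 42.0 ft/s.

V₁ = 42.0 ft/s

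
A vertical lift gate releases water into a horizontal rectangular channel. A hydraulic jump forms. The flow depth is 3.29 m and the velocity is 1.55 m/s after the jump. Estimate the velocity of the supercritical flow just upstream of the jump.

Fr₂ = V₂/√(g·y₂) = 1.55/√(9.81×3.29) = 0.273.
From the momentum equation (using Fr₂), y₁/y₂ = ½[√(1 + 8Fr₂²) − 1] = ½[√1.596 − 1] = 0.132.
y₁ = 0.132 × 3.29 = 0.433 m.
V₁ = q/y₁ = 5.10/0.433 = 11.8 m/s.

V₁ = 11.8 m/s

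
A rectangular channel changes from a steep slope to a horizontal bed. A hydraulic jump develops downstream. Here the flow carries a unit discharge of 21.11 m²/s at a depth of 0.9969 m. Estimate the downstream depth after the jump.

V₁ = q/y₁ = 21.11/0.9969 = 21.18 m/s. Fr₁ = V₁/√(g·y₁) = 21.18/√(9.81×0.9969) = 6.771.
Conjugate-depth relation: y₂/y₁ = ½[√(1 + 8Fr₁²) − 1] = ½[√367.81 − 1] = 9.089.
y₂ = 9.089 × 0.9969 = 9.061 m.

y₂ = 9.061 m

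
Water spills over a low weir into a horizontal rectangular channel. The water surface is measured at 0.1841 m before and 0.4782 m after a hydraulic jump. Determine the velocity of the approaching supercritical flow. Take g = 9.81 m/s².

For a rectangular channel the momentum equation gives q² = ½·g·y₁·y₂·(y₁ + y₂) = ½×9.81×0.1841×0.4782×0.6623 = 0.2860.
q = √0.2860 = 0.5348 m²/s.
V₁ = q/y₁ = 0.5348/0.1841 = 2.905 m/s.

V₁ = 2.905 m/s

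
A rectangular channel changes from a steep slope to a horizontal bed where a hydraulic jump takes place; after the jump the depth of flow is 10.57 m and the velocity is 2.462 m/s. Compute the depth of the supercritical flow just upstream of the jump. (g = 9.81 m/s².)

Fr₂ = V₂/√(g·y₂) = 2.462/√(9.81×10.57) = 0.2418.
From the momentum equation (using Fr₂), y₁/y₂ = ½[√(1 + 8Fr₂²) − 1] = ½[√1.4677 − 1] = 0.1057.
y₁ = 0.1057 × 10.57 = 1.118 m.

y₁ = 1.118 m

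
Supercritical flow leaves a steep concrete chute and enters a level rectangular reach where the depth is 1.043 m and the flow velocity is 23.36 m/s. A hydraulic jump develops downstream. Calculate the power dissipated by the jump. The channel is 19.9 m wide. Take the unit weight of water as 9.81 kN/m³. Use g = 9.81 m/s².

P = 87069 kW

Fr₁ = V₁/√(g·y₁) = 23.36/√(9.81×1.043) = 7.303.
From the momentum equation for a rectangular channel, y₂/y₁ = ½[√(1 + 8Fr₁²) − 1] = ½[√427.66 − 1] = 9.840.
y₂ = 9.840 × 1.043 = 10.26 m.
Head loss: ΔE = (y₂ − y₁)³/(4y₁y₂) = (10.26 − 1.043)³/(4×1.043×10.26) = 783.8/42.82 = 18.31 m.
q = V₁·y₁ = 23.36 × 1.043 = 24.36 m²/s. Q = q·b = 24.36 × 19.9 = 484.9 m³/s. P = γ·Q·ΔE = 9.81 × 484.9 × 18.31 = 87069 kW.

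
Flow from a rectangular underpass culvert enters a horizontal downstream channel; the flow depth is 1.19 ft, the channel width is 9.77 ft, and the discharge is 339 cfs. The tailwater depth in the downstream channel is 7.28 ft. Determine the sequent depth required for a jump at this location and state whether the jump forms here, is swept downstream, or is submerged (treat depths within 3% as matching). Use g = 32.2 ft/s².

y₂ = 7.35 ft; the jump forms here

q = Q/b = 339/9.77 = 34.7 ft²/s; V₁ = q/y₁ = 29.2 ft/s. Fr₁ = V₁/√(g·y₁) = 4.71.
By Bélanger, y₂/y₁ = ½[√(1 + 8Fr₁²) − 1] = ½[√178.5 − 1] = 6.18.
y₂ = 6.18 × 1.19 = 7.35 ft.
Tailwater y_tw = 7.28 ft: y_tw ≈ y₂, so the jump forms here.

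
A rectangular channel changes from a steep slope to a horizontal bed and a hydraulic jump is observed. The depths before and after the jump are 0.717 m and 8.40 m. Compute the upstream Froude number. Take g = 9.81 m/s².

For a rectangular channel the momentum equation gives q² = ½·g·y₁·y₂·(y₁ + y₂) = ½×9.81×0.717×8.40×9.12 = 269.
q = √269 = 16.4 m²/s.
V₁ = q/y₁ = 22.9 m/s; Fr₁ = V₁/√(g·y₁) = 8.63.

Fr₁ = 8.63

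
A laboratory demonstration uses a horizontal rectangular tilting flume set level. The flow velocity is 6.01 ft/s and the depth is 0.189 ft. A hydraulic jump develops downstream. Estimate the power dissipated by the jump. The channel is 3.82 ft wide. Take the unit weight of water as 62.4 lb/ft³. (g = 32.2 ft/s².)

P = 0.0607 hp

Fr₁ = V₁/√(g·y₁) = 6.01/√(32.2×0.189) = 2.44.
By Bélanger, y₂/y₁ = ½[√(1 + 8Fr₁²) − 1] = ½[√48.48 − 1] = 2.98.
y₂ = 2.98 × 0.189 = 0.563 ft.
Head loss: ΔE = (y₂ − y₁)³/(4y₁y₂) = (0.563 − 0.189)³/(4×0.189×0.563) = 0.0525/0.426 = 0.123 ft.
q = V₁·y₁ = 6.01 × 0.189 = 1.14 ft²/s. Q = q·b = 1.14 × 3.82 = 4.34 cfs. P = γ·Q·ΔE/550 = 62.4 × 4.34 × 0.123 / 550 = 0.0607 hp.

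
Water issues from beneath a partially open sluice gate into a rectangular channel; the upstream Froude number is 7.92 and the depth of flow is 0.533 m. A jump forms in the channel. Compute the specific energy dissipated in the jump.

ΔE = 11.4 m

Fr₁ = 7.92 (given).
Bélanger equation: y₂/y₁ = ½[√(1 + 8Fr₁²) − 1] = ½[√502.8 − 1] = 10.7.
y₂ = 10.7 × 0.533 = 5.71 m.
Head loss: ΔE = (y₂ − y₁)³/(4y₁y₂) = (5.71 − 0.533)³/(4×0.533×5.71) = 139/12.2 = 11.4 m.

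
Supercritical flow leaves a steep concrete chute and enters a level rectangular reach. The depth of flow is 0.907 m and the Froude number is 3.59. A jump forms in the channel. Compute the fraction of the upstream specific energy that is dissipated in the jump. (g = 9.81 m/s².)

ΔE/E₁ = 0.341 (34.1%)

Fr₁ = 3.59 (given).
By Bélanger, y₂/y₁ = ½[√(1 + 8Fr₁²) − 1] = ½[√104.1 − 1] = 4.60.
y₂ = 4.60 × 0.907 = 4.17 m.
E₁ = y₁(1 + Fr₁²/2) = 0.907×(1 + 3.59²/2) = 6.75 m. ΔE = (y₂ − y₁)³/(4y₁y₂) = 2.30 m. ΔE/E₁ = 2.30/6.75 = 0.341.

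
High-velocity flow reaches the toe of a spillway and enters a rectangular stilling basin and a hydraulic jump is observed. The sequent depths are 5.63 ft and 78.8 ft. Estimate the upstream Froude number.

For a rectangular channel the momentum equation gives q² = ½·g·y₁·y₂·(y₁ + y₂) = ½×32.2×5.63×78.8×84.4 = 603055.
q = √603055 = 777 ft²/s.
V₁ = q/y₁ = 138 ft/s; Fr₁ = V₁/√(g·y₁) = 10.2.

Fr₁ = 10.2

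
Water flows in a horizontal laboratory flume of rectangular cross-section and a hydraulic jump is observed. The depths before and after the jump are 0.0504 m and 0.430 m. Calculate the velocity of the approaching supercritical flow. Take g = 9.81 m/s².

For a rectangular channel the momentum equation gives q² = ½·g·y₁·y₂·(y₁ + y₂) = ½×9.81×0.0504×0.430×0.480 = 0.0511.
q = √0.0511 = 0.226 m²/s.
V₁ = q/y₁ = 0.226/0.0504 = 4.48 m/s.

V₁ = 4.48 m/s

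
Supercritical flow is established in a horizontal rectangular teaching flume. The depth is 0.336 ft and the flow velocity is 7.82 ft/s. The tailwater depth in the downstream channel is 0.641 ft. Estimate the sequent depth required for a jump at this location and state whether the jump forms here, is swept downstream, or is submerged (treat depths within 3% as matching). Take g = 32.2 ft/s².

y₂ = 0.974 ft; the jump is swept downstream

Fr₁ = V₁/√(g·y₁) = 7.82/√(32.2×0.336) = 2.38.
Bélanger equation: y₂/y₁ = ½[√(1 + 8Fr₁²) − 1] = ½[√46.22 − 1] = 2.90.
y₂ = 2.90 × 0.336 = 0.974 ft.
Tailwater y_tw = 0.641 ft: y_tw < y₂, so the jump is swept downstream.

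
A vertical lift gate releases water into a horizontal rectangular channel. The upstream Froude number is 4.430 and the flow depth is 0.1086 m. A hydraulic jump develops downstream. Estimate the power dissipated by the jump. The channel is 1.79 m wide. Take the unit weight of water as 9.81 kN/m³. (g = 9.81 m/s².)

Fr₁ = 4.430 (given).
Conjugate-depth relation: y₂/y₁ = ½[√(1 + 8Fr₁²) − 1] = ½[√158.00 − 1] = 5.785.
y₂ = 5.785 × 0.1086 = 0.6282 m.
Head loss: ΔE = (y₂ − y₁)³/(4y₁y₂) = (0.6282 − 0.1086)³/(4×0.1086×0.6282) = 0.1403/0.2729 = 0.5142 m.
V₁ = Fr₁·√(g·y₁) = 4.430×√(9.81×0.1086) = 4.572 m/s; q = V₁·y₁ = 0.4966 m²/s. Q = q·b = 0.4966 × 1.79 = 0.8889 m³/s. P = γ·Q·ΔE = 9.81 × 0.8889 × 0.5142 = 4.483 kW.

P = 4.483 kW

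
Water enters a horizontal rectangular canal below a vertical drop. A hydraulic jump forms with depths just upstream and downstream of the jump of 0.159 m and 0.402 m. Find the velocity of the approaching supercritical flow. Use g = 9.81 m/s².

V₁ = 2.64 m/s

For a rectangular channel the momentum equation gives q² = ½·g·y₁·y₂·(y₁ + y₂) = ½×9.81×0.159×0.402×0.561 = 0.176.
q = √0.176 = 0.419 m²/s.
V₁ = q/y₁ = 0.419/0.159 = 2.64 m/s.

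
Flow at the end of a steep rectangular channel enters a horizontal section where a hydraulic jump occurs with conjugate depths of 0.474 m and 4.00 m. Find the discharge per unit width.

q = 6.45 m²/s

For a rectangular channel the momentum equation gives q² = ½·g·y₁·y₂·(y₁ + y₂) = ½×9.81×0.474×4.00×4.47 = 41.6.
q = √41.6 = 6.45 m²/s.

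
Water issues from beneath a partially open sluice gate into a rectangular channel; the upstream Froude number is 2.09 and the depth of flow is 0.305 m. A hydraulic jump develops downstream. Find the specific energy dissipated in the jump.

ΔE = 0.103 m

Fr₁ = 2.09 (given).
Bélanger equation: y₂/y₁ = ½[√(1 + 8Fr₁²) − 1] = ½[√35.94 − 1] = 2.50.
y₂ = 2.50 × 0.305 = 0.762 m.
V₁ = Fr₁·√(g·y₁) = 2.09×√(9.81×0.305) = 3.62 m/s; q = V₁·y₁ = 1.10 m²/s. V₂ = q/y₂ = 1.10/0.762 = 1.45 m/s. E₁ = y₁ + V₁²/2g = 0.971 m; E₂ = y₂ + V₂²/2g = 0.869 m. ΔE = E₁ − E₂ = 0.103 m.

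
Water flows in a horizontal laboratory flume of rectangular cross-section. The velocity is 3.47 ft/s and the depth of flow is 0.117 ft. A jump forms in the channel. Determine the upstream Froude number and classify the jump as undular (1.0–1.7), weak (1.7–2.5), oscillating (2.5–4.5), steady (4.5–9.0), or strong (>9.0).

Fr₁ = V₁/√(g·y₁) = 3.47/√(32.2×0.117) = 1.79.
Fr₁ = 1.79 lies in the weak range.

Fr₁ = 1.79; weak jump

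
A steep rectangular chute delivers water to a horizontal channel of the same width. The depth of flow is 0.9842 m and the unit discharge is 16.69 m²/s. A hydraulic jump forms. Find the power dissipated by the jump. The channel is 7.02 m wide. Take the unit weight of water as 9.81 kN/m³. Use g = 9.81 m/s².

P = 9472 kW

V₁ = q/y₁ = 16.69/0.9842 = 16.96 m/s. Fr₁ = V₁/√(g·y₁) = 16.96/√(9.81×0.9842) = 5.458.
By Bélanger, y₂/y₁ = ½[√(1 + 8Fr₁²) − 1] = ½[√239.28 − 1] = 7.234.
y₂ = 7.234 × 0.9842 = 7.120 m.
Head loss: ΔE = (y₂ − y₁)³/(4y₁y₂) = (7.120 − 0.9842)³/(4×0.9842×7.120) = 231.0/28.03 = 8.241 m.
Q = q·b = 16.69 × 7.02 = 117.2 m³/s. P = γ·Q·ΔE = 9.81 × 117.2 × 8.241 = 9472 kW.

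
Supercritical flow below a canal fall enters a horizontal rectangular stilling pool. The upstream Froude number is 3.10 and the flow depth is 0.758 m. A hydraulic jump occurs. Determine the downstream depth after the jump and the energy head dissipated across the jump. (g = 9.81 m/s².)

Fr₁ = 3.10 (given).
Bélanger equation: y₂/y₁ = ½[√(1 + 8Fr₁²) − 1] = ½[√77.88 − 1] = 3.91.
y₂ = 3.91 × 0.758 = 2.97 m.
V₁ = Fr₁·√(g·y₁) = 3.10×√(9.81×0.758) = 8.45 m/s; q = V₁·y₁ = 6.41 m²/s. V₂ = q/y₂ = 6.41/2.97 = 2.16 m/s. E₁ = y₁ + V₁²/2g = 4.40 m; E₂ = y₂ + V₂²/2g = 3.20 m. ΔE = E₁ − E₂ = 1.20 m.

y₂ = 2.97 m; ΔE = 1.20 m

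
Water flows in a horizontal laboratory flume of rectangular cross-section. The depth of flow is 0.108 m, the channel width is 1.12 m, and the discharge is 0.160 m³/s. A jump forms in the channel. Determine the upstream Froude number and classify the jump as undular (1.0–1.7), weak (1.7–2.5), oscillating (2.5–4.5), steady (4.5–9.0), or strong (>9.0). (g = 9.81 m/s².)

q = Q/b = 0.160/1.12 = 0.143 m²/s; V₁ = q/y₁ = 1.32 m/s. Fr₁ = V₁/√(g·y₁) = 1.29.
Fr₁ = 1.29 lies in the undular range.

Fr₁ = 1.29; undular jump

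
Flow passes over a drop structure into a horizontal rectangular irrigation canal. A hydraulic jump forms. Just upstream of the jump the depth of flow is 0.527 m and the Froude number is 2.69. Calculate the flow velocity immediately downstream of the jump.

V₂ = 1.83 m/s

Fr₁ = 2.69 (given).
Sequent-depth ratio: y₂/y₁ = ½[√(1 + 8Fr₁²) − 1] = ½[√58.89 − 1] = 3.34.
y₂ = 3.34 × 0.527 = 1.76 m.
V₁ = Fr₁·√(g·y₁) = 2.69×√(9.81×0.527) = 6.12 m/s; q = V₁·y₁ = 3.22 m²/s.
V₂ = q/y₂ = 3.22/1.76 = 1.83 m/s.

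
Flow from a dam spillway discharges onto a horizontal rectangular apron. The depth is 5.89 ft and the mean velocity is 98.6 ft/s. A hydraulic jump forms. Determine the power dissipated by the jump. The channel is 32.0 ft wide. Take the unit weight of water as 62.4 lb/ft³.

Fr₁ = V₁/√(g·y₁) = 98.6/√(32.2×5.89) = 7.16.
Sequent-depth ratio: y₂/y₁ = ½[√(1 + 8Fr₁²) − 1] = ½[√411.1 − 1] = 9.64.
y₂ = 9.64 × 5.89 = 56.8 ft.
q = V₁·y₁ = 98.6 × 5.89 = 581 ft²/s. V₂ = q/y₂ = 581/56.8 = 10.2 ft/s. E₁ = y₁ + V₁²/2g = 157 ft; E₂ = y₂ + V₂²/2g = 58.4 ft. ΔE = E₁ − E₂ = 98.5 ft.
Q = q·b = 581 × 32.0 = 18584 cfs. P = γ·Q·ΔE/550 = 62.4 × 18584 × 98.5 / 550 = 207601 hp.

P = 207601 hp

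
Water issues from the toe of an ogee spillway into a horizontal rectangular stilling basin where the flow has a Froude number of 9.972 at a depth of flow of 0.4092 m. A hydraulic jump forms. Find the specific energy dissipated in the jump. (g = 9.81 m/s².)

Fr₁ = 9.972 (given).
Conjugate-depth relation: y₂/y₁ = ½[√(1 + 8Fr₁²) − 1] = ½[√796.53 − 1] = 13.61.
y₂ = 13.61 × 0.4092 = 5.570 m.
V₁ = Fr₁·√(g·y₁) = 9.972×√(9.81×0.4092) = 19.98 m/s; q = V₁·y₁ = 8.176 m²/s. V₂ = q/y₂ = 8.176/5.570 = 1.468 m/s. E₁ = y₁ + V₁²/2g = 20.75 m; E₂ = y₂ + V₂²/2g = 5.680 m. ΔE = E₁ − E₂ = 15.08 m.

ΔE = 15.08 m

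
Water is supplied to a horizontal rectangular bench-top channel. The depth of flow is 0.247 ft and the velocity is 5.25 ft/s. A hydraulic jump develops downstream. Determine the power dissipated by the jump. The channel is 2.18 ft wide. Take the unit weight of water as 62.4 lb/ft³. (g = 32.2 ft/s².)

P = 0.0149 hp

Fr₁ = V₁/√(g·y₁) = 5.25/√(32.2×0.247) = 1.86.
Sequent-depth ratio: y₂/y₁ = ½[√(1 + 8Fr₁²) − 1] = ½[√28.72 − 1] = 2.18.
y₂ = 2.18 × 0.247 = 0.538 ft.
q = V₁·y₁ = 5.25 × 0.247 = 1.30 ft²/s. V₂ = q/y₂ = 1.30/0.538 = 2.41 ft/s. E₁ = y₁ + V₁²/2g = 0.675 ft; E₂ = y₂ + V₂²/2g = 0.628 ft. ΔE = E₁ − E₂ = 0.0465 ft.
Q = q·b = 1.30 × 2.18 = 2.83 cfs. P = γ·Q·ΔE/550 = 62.4 × 2.83 × 0.0465 / 550 = 0.0149 hp.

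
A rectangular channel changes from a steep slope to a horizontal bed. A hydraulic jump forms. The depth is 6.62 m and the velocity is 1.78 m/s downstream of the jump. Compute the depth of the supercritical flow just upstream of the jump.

Fr₂ = V₂/√(g·y₂) = 1.78/√(9.81×6.62) = 0.221.
From the momentum equation (using Fr₂), y₁/y₂ = ½[√(1 + 8Fr₂²) − 1] = ½[√1.390 − 1] = 0.0896.
y₁ = 0.0896 × 6.62 = 0.593 m.

y₁ = 0.593 m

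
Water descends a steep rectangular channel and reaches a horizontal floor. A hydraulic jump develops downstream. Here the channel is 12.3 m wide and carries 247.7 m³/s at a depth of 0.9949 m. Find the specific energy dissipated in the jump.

q = Q/b = 247.7/12.3 = 20.14 m²/s; V₁ = q/y₁ = 20.24 m/s. Fr₁ = V₁/√(g·y₁) = 6.479.
Conjugate-depth relation: y₂/y₁ = ½[√(1 + 8Fr₁²) − 1] = ½[√336.83 − 1] = 8.677.
y₂ = 8.677 × 0.9949 = 8.632 m.
V₂ = q/y₂ = 20.14/8.632 = 2.333 m/s. E₁ = y₁ + V₁²/2g = 21.88 m; E₂ = y₂ + V₂²/2g = 8.910 m. ΔE = E₁ − E₂ = 12.97 m.

ΔE = 12.97 m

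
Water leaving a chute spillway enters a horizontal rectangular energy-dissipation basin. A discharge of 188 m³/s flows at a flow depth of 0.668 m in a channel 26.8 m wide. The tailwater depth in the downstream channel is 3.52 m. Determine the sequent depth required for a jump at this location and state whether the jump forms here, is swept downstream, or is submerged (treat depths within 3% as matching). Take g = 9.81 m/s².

y₂ = 3.56 m; the jump forms here

q = Q/b = 188/26.8 = 7.01 m²/s; V₁ = q/y₁ = 10.5 m/s. Fr₁ = V₁/√(g·y₁) = 4.10.
Conjugate-depth relation: y₂/y₁ = ½[√(1 + 8Fr₁²) − 1] = ½[√135.6 − 1] = 5.32.
y₂ = 5.32 × 0.668 = 3.56 m.
Tailwater y_tw = 3.52 m: y_tw ≈ y₂, so the jump forms here.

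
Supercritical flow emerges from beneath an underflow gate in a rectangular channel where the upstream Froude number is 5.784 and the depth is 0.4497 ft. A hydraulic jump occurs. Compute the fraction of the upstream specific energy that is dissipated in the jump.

Fr₁ = 5.784 (given).
Conjugate-depth relation: y₂/y₁ = ½[√(1 + 8Fr₁²) − 1] = ½[√268.64 − 1] = 7.695.
y₂ = 7.695 × 0.4497 = 3.460 ft.
E₁ = y₁(1 + Fr₁²/2) = 0.4497×(1 + 5.784²/2) = 7.972 ft. ΔE = (y₂ − y₁)³/(4y₁y₂) = 4.384 ft. ΔE/E₁ = 4.384/7.972 = 0.550.

ΔE/E₁ = 0.550 (55.0%)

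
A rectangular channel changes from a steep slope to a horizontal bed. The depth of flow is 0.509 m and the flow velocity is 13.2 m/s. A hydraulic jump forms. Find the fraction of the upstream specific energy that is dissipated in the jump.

ΔE/E₁ = 0.558 (55.8%)

Fr₁ = V₁/√(g·y₁) = 13.2/√(9.81×0.509) = 5.91.
Bélanger equation: y₂/y₁ = ½[√(1 + 8Fr₁²) − 1] = ½[√280.2 − 1] = 7.87.
y₂ = 7.87 × 0.509 = 4.01 m.
E₁ = y₁ + V₁²/2g = 9.39 m. ΔE = (y₂ − y₁)³/(4y₁y₂) = 5.24 m. ΔE/E₁ = 5.24/9.39 = 0.558.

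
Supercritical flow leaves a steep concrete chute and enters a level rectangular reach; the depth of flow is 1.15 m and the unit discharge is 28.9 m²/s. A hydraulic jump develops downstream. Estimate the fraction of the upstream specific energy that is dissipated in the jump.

ΔE/E₁ = 0.642 (64.2%)

V₁ = q/y₁ = 28.9/1.15 = 25.1 m/s. Fr₁ = V₁/√(g·y₁) = 25.1/√(9.81×1.15) = 7.48.
Bélanger equation: y₂/y₁ = ½[√(1 + 8Fr₁²) − 1] = ½[√448.8 − 1] = 10.1.
y₂ = 10.1 × 1.15 = 11.6 m.
E₁ = y₁ + V₁²/2g = 33.3 m. ΔE = (y₂ − y₁)³/(4y₁y₂) = 21.4 m. ΔE/E₁ = 21.4/33.3 = 0.642.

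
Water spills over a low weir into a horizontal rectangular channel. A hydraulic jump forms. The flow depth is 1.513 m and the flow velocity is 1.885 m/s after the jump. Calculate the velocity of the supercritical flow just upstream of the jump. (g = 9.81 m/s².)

V₁ = 5.329 m/s

Fr₂ = V₂/√(g·y₂) = 1.885/√(9.81×1.513) = 0.4893.
From the momentum equation (using Fr₂), y₁/y₂ = ½[√(1 + 8Fr₂²) − 1] = ½[√2.9152 − 1] = 0.3537.
y₁ = 0.3537 × 1.513 = 0.5351 m.
V₁ = q/y₁ = 2.852/0.5351 = 5.329 m/s.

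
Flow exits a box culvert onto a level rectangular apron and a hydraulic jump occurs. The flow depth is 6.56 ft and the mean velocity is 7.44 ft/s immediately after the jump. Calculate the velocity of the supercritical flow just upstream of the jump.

Fr₂ = V₂/√(g·y₂) = 7.44/√(32.2×6.56) = 0.512.
The Bélanger relation is symmetric: y₁/y₂ = ½[√(1 + 8Fr₂²) − 1] = ½[√3.096 − 1] = 0.380.
y₁ = 0.380 × 6.56 = 2.49 ft.
V₁ = q/y₁ = 48.8/2.49 = 19.6 ft/s.

V₁ = 19.6 ft/s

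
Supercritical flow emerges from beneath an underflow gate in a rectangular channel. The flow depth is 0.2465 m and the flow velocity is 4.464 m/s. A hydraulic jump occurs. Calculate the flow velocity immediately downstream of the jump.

Fr₁ = V₁/√(g·y₁) = 4.464/√(9.81×0.2465) = 2.871.
Sequent-depth ratio: y₂/y₁ = ½[√(1 + 8Fr₁²) − 1] = ½[√66.925 − 1] = 3.590.
y₂ = 3.590 × 0.2465 = 0.8850 m.
q = V₁·y₁ = 4.464 × 0.2465 = 1.100 m²/s.
V₂ = q/y₂ = 1.100/0.8850 = 1.243 m/s.

V₂ = 1.243 m/s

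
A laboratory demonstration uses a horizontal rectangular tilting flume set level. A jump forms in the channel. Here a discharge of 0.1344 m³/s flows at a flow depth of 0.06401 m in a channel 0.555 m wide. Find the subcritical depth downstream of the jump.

q = Q/b = 0.1344/0.555 = 0.2422 m²/s; V₁ = q/y₁ = 3.783 m/s. Fr₁ = V₁/√(g·y₁) = 4.774.
By Bélanger, y₂/y₁ = ½[√(1 + 8Fr₁²) − 1] = ½[√183.34 − 1] = 6.270.
y₂ = 6.270 × 0.06401 = 0.4014 m.

y₂ = 0.4014 m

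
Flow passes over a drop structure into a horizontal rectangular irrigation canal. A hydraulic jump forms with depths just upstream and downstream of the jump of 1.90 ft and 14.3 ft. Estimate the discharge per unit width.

For a rectangular channel the momentum equation gives q² = ½·g·y₁·y₂·(y₁ + y₂) = ½×32.2×1.90×14.3×16.2 = 7086.
q = √7086 = 84.2 ft²/s.

q = 84.2 ft²/s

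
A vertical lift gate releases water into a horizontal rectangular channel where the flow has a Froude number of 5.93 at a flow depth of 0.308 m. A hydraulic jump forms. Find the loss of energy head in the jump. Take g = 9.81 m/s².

ΔE = 3.20 m

Fr₁ = 5.93 (given).
From the momentum equation for a rectangular channel, y₂/y₁ = ½[√(1 + 8Fr₁²) − 1] = ½[√282.3 − 1] = 7.90.
y₂ = 7.90 × 0.308 = 2.43 m.
Head loss: ΔE = (y₂ − y₁)³/(4y₁y₂) = (2.43 − 0.308)³/(4×0.308×2.43) = 9.60/3.00 = 3.20 m.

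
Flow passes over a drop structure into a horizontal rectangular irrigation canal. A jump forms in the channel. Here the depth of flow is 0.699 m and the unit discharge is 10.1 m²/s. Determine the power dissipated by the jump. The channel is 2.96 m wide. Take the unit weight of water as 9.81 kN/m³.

P = 1767 kW

V₁ = q/y₁ = 10.1/0.699 = 14.4 m/s. Fr₁ = V₁/√(g·y₁) = 14.4/√(9.81×0.699) = 5.52.
Bélanger equation: y₂/y₁ = ½[√(1 + 8Fr₁²) − 1] = ½[√244.6 − 1] = 7.32.
y₂ = 7.32 × 0.699 = 5.12 m.
Head loss: ΔE = (y₂ − y₁)³/(4y₁y₂) = (5.12 − 0.699)³/(4×0.699×5.12) = 86.2/14.3 = 6.03 m.
Q = q·b = 10.1 × 2.96 = 29.9 m³/s. P = γ·Q·ΔE = 9.81 × 29.9 × 6.03 = 1767 kW.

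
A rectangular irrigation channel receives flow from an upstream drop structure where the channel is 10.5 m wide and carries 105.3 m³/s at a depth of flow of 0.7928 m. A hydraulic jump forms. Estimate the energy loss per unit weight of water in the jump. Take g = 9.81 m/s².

q = Q/b = 105.3/10.5 = 10.03 m²/s; V₁ = q/y₁ = 12.65 m/s. Fr₁ = V₁/√(g·y₁) = 4.536.
Conjugate-depth relation: y₂/y₁ = ½[√(1 + 8Fr₁²) − 1] = ½[√165.59 − 1] = 5.934.
y₂ = 5.934 × 0.7928 = 4.705 m.
Head loss: ΔE = (y₂ − y₁)³/(4y₁y₂) = (4.705 − 0.7928)³/(4×0.7928×4.705) = 59.86/14.92 = 4.012 m.

ΔE = 4.012 m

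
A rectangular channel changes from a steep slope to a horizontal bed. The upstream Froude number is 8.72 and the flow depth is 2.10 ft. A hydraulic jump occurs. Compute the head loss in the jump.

ΔE = 56.5 ft

Fr₁ = 8.72 (given).
Sequent-depth ratio: y₂/y₁ = ½[√(1 + 8Fr₁²) − 1] = ½[√609.3 − 1] = 11.8.
y₂ = 11.8 × 2.10 = 24.9 ft.
V₁ = Fr₁·√(g·y₁) = 8.72×√(32.2×2.10) = 71.7 ft/s; q = V₁·y₁ = 151 ft²/s. V₂ = q/y₂ = 151/24.9 = 6.06 ft/s. E₁ = y₁ + V₁²/2g = 81.9 ft; E₂ = y₂ + V₂²/2g = 25.4 ft. ΔE = E₁ − E₂ = 56.5 ft.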